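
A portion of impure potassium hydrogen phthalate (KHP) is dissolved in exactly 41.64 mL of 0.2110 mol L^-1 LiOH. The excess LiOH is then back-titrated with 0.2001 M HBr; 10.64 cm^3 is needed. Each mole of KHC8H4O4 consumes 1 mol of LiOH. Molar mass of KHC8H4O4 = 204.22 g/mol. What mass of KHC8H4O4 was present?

1.36 g

Total n(LiOH) added = 0.2110 x 0.04164 = 0.008786 mol.
n(HBr) used = 0.2001 x 0.01064 = 0.002129 mol, which equals the excess n(LiOH).
So n(LiOH) consumed by the sample = 0.008786 - 0.002129 = 0.006657 mol.
n(KHC8H4O4) = 0.006657 / 1 = 0.006657 mol.
mass = 0.006657 mol x 204.22 g/mol = 1.36 g.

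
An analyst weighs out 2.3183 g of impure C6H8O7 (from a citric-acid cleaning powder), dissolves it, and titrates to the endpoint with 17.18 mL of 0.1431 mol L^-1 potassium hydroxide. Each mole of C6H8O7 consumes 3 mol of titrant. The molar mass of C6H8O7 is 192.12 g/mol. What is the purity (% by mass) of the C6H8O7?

6.79%

n(KOH) = 0.1431 x 0.01718 = 0.002458 mol.
n(C6H8O7) = 0.002458 / 3 = 0.0008195 mol.
mass of C6H8O7 = 0.0008195 x 192.12 = 0.1574 g.
% purity = 0.1574 / 2.3183 x 100 = 6.79%.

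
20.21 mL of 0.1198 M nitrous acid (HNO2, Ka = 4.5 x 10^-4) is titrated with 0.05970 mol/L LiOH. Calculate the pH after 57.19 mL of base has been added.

12.11

n(acid) = 0.1198 x 0.02021 = 0.002421 mol; n(LiOH) added = 0.05970 x 0.05719 = 0.003414 mol.
Base is in excess by 0.003414 - 0.002421 = 0.0009931 mol in a total volume of 0.07740 L.
[OH^-] = 0.0009931/0.07740 = 0.01283 M, so pOH = 1.89 and pH = 14.00 - 1.89 = 12.11.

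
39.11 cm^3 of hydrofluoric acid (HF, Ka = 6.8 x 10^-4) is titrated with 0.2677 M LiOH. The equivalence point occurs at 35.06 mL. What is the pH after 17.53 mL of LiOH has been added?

3.17

17.53 mL is exactly half the equivalence volume (35.06/2), i.e. the half-equivalence point.
There, n(HA) = n(A^-), so pH = pKa = -log(6.8 x 10^-4) = 3.17.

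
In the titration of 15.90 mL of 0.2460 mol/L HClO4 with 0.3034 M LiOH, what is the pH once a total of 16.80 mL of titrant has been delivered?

n(acid) = 0.2460 x 0.01590 = 0.003911 mol; n(LiOH) added = 0.3034 x 0.01680 = 0.005097 mol.
Base is in excess by 0.005097 - 0.003911 = 0.001186 mol in a total volume of 0.03270 L.
[OH^-] = 0.001186/0.03270 = 0.03626 M, so pOH = 1.44 and pH = 14.00 - 1.44 = 12.56.

12.56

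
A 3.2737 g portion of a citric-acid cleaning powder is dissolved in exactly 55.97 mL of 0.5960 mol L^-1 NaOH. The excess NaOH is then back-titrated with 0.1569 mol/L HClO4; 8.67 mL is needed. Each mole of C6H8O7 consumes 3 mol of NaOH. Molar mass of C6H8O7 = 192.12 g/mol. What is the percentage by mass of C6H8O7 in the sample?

Total n(NaOH) added = 0.5960 x 0.05597 = 0.03336 mol.
n(HClO4) used = 0.1569 x 0.008670 = 0.001360 mol, which equals the excess n(NaOH).
So n(NaOH) consumed by the sample = 0.03336 - 0.001360 = 0.03200 mol.
n(C6H8O7) = 0.03200 / 3 = 0.01067 mol.
mass C6H8O7 = 0.01067 x 192.12 = 2.049 g, so %C6H8O7 = 2.049/3.2737 x 100 = 62.6%.

62.6%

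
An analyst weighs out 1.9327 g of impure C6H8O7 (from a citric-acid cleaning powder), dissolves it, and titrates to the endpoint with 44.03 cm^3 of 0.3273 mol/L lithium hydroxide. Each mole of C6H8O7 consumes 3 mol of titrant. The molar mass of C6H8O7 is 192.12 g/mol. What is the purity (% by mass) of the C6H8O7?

47.8%

n(LiOH) = 0.3273 x 0.04403 = 0.01441 mol.
n(C6H8O7) = 0.01441 / 3 = 0.004804 mol.
mass of C6H8O7 = 0.004804 x 192.12 = 0.9229 g.
% purity = 0.9229 / 1.9327 x 100 = 47.8%.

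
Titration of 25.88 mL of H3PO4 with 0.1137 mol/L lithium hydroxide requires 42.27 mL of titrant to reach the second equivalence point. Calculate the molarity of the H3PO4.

0.0929 M

n(LiOH) = 0.1137 x 0.04227 = 0.004806 mol.
At the second equivalence point, 2 mol OH^- react per mol H3PO4, so n(H3PO4) = 0.004806 / 2 = 0.002403 mol.
[H3PO4] = 0.002403 / 0.02588 L = 0.0929 M.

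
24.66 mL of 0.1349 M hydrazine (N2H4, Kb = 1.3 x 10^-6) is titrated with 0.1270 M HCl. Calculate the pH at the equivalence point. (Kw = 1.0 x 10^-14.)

n(N2H4) = 0.1349 x 0.02466 = 0.003327 mol; V(HCl) at equivalence = 0.003327/0.1270 = 0.02619 L.
At equivalence the base is fully converted to N2H5+; total volume = 0.05085 L, so [N2H5+] = 0.003327/0.05085 = 0.06542 M.
Ka(N2H5+) = Kw/Kb = 1.0e-14 / 1.3 x 10^-6 = 7.69e-9.
[H^+] = sqrt(Ka x [N2H5+]) = sqrt(7.69e-9 x 0.06542) = 2.24e-5 M.
pH = -log(2.24e-5) = 4.65.

4.65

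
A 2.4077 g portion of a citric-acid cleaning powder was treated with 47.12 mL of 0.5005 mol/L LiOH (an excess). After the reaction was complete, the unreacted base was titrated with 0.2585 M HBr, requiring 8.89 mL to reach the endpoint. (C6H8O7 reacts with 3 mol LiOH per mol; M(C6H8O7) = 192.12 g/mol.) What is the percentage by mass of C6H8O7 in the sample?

Total n(LiOH) added = 0.5005 x 0.04712 = 0.02358 mol.
n(HBr) used = 0.2585 x 0.008890 = 0.002298 mol, which equals the excess n(LiOH).
So n(LiOH) consumed by the sample = 0.02358 - 0.002298 = 0.02129 mol.
n(C6H8O7) = 0.02129 / 3 = 0.007095 mol.
mass C6H8O7 = 0.007095 x 192.12 = 1.363 g, so %C6H8O7 = 1.363/2.4077 x 100 = 56.6%.

56.6%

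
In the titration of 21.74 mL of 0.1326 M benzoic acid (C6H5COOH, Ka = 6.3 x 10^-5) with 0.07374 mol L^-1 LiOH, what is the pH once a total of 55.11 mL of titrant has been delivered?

n(acid) = 0.1326 x 0.02174 = 0.002883 mol; n(LiOH) added = 0.07374 x 0.05511 = 0.004064 mol.
Base is in excess by 0.004064 - 0.002883 = 0.001181 mol in a total volume of 0.07685 L.
[OH^-] = 0.001181/0.07685 = 0.01537 M, so pOH = 1.81 and pH = 14.00 - 1.81 = 12.19.

12.19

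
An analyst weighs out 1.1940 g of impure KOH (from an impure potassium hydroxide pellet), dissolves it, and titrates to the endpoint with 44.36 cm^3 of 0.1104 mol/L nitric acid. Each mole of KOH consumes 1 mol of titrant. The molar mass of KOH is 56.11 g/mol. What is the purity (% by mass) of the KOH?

n(HNO3) = 0.1104 x 0.04436 = 0.004897 mol.
n(KOH) = 0.004897 / 1 = 0.004897 mol.
mass of KOH = 0.004897 x 56.11 = 0.2748 g.
% purity = 0.2748 / 1.1940 x 100 = 23.0%.

23.0%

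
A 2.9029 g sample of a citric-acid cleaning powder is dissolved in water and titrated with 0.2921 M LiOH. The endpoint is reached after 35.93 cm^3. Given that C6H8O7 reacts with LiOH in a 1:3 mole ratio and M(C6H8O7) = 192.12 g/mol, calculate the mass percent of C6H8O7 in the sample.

23.2%

n(LiOH) = 0.2921 x 0.03593 = 0.01050 mol.
n(C6H8O7) = 0.01050 / 3 = 0.003498 mol.
mass of C6H8O7 = 0.003498 x 192.12 = 0.6721 g.
% purity = 0.6721 / 2.9029 x 100 = 23.2%.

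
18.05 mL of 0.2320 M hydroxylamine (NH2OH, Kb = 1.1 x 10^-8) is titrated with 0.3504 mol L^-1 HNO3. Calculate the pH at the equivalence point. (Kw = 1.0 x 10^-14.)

3.45

n(NH2OH) = 0.2320 x 0.01805 = 0.004188 mol; V(HNO3) at equivalence = 0.004188/0.3504 = 0.01195 L.
At equivalence the base is fully converted to NH3OH+; total volume = 0.03000 L, so [NH3OH+] = 0.004188/0.03000 = 0.1396 M.
Ka(NH3OH+) = Kw/Kb = 1.0e-14 / 1.1 x 10^-8 = 9.09e-7.
[H^+] = sqrt(Ka x [NH3OH+]) = sqrt(9.09e-7 x 0.1396) = 0.000356 M.
pH = -log(0.000356) = 3.45.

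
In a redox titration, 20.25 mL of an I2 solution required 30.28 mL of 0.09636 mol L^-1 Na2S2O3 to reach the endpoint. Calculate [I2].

n(Na2S2O3) = 0.09636 x 0.03028 = 0.002918 mol.
From the balanced equation, 2 mol Na2S2O3 reacts with 1 mol I2, so n(I2) = 0.002918 x 1/2 = 0.001459 mol.
[I2] = 0.001459 / 0.02025 L = 0.0720 M.

0.0720 M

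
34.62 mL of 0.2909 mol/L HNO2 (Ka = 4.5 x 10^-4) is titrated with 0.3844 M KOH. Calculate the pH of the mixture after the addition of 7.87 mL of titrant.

Initial n(HNO2) = 0.2909 x 0.03462 = 0.01007 mol.
n(KOH) added = 0.3844 x 0.007870 = 0.003025 mol, converting that many moles of HNO2 to NO2-.
Remaining n(HNO2) = 0.007046 mol; n(NO2-) = 0.003025 mol.
By Henderson-Hasselbalch, pH = pKa + log([A^-]/[HA]) = 3.35 + log(0.003025/0.007046) = 3.35 + (-0.37) = 2.98.

2.98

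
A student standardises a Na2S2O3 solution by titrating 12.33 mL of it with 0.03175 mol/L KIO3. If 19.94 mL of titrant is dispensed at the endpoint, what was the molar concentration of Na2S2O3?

n(KIO3) = 0.03175 x 0.01994 = 0.0006331 mol.
From the balanced equation, 1 mol KIO3 reacts with 6 mol Na2S2O3, so n(Na2S2O3) = 0.0006331 x 6/1 = 0.003799 mol.
[Na2S2O3] = 0.003799 / 0.01233 L = 0.308 M.

0.308 M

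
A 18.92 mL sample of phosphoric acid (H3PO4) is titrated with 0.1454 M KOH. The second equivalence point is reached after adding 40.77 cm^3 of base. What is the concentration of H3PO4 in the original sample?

0.157 M

n(KOH) = 0.1454 x 0.04077 = 0.005928 mol.
At the second equivalence point, 2 mol OH^- react per mol H3PO4, so n(H3PO4) = 0.005928 / 2 = 0.002964 mol.
[H3PO4] = 0.002964 / 0.01892 L = 0.157 M.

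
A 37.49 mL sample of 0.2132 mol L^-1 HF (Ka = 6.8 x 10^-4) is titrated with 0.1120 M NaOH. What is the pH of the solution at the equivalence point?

n(HF) = 0.2132 x 0.03749 = 0.007993 mol; V(NaOH) at equivalence = 0.007993/0.1120 = 0.07136 L.
At equivalence all the acid is converted to F-; total volume = 0.03749 + 0.07136 = 0.1089 L, so [F-] = 0.007993/0.1089 = 0.07343 M.
Kb = Kw/Ka = 1.0e-14 / 6.8 x 10^-4 = 1.47e-11.
[OH^-] = sqrt(Kb x [F-]) = sqrt(1.47e-11 x 0.07343) = 1.04e-6 M.
pOH = 5.98, so pH = 14.00 - 5.98 = 8.02.

8.02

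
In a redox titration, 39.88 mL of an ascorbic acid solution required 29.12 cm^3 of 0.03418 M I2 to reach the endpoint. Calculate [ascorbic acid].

0.0250 M

n(I2) = 0.03418 x 0.02912 = 0.0009953 mol.
From the balanced equation, 1 mol I2 reacts with 1 mol ascorbic acid, so n(ascorbic acid) = 0.0009953 x 1/1 = 0.0009953 mol.
[ascorbic acid] = 0.0009953 / 0.03988 L = 0.0250 M.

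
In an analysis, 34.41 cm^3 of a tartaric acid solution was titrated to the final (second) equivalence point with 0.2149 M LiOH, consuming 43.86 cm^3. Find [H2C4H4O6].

0.137 M

n(LiOH) = 0.2149 x 0.04386 = 0.009426 mol.
At the final (second) equivalence point, 2 mol OH^- react per mol H2C4H4O6, so n(H2C4H4O6) = 0.009426 / 2 = 0.004713 mol.
[H2C4H4O6] = 0.004713 / 0.03441 L = 0.137 M.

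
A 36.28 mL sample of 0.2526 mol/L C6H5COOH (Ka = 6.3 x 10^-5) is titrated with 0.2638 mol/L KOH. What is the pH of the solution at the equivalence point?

n(C6H5COOH) = 0.2526 x 0.03628 = 0.009164 mol; V(KOH) at equivalence = 0.009164/0.2638 = 0.03474 L.
At equivalence all the acid is converted to C6H5COO-; total volume = 0.03628 + 0.03474 = 0.07102 L, so [C6H5COO-] = 0.009164/0.07102 = 0.1290 M.
Kb = Kw/Ka = 1.0e-14 / 6.3 x 10^-5 = 1.59e-10.
[OH^-] = sqrt(Kb x [C6H5COO-]) = sqrt(1.59e-10 x 0.1290) = 4.53e-6 M.
pOH = 5.34, so pH = 14.00 - 5.34 = 8.66.

8.66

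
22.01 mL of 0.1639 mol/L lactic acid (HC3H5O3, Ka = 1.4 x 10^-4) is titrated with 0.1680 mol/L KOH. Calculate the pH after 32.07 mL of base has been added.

12.52

n(acid) = 0.1639 x 0.02201 = 0.003607 mol; n(KOH) added = 0.1680 x 0.03207 = 0.005388 mol.
Base is in excess by 0.005388 - 0.003607 = 0.001780 mol in a total volume of 0.05408 L.
[OH^-] = 0.001780/0.05408 = 0.03292 M, so pOH = 1.48 and pH = 14.00 - 1.48 = 12.52.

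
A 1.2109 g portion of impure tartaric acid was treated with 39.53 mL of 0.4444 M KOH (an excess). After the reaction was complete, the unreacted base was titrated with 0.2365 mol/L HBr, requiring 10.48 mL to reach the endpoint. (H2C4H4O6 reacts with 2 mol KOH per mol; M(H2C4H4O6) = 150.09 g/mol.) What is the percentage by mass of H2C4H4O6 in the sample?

93.5%

Total n(KOH) added = 0.4444 x 0.03953 = 0.01757 mol.
n(HBr) used = 0.2365 x 0.01048 = 0.002479 mol, which equals the excess n(KOH).
So n(KOH) consumed by the sample = 0.01757 - 0.002479 = 0.01509 mol.
n(H2C4H4O6) = 0.01509 / 2 = 0.007544 mol.
mass H2C4H4O6 = 0.007544 x 150.09 = 1.132 g, so %H2C4H4O6 = 1.132/1.2109 x 100 = 93.5%.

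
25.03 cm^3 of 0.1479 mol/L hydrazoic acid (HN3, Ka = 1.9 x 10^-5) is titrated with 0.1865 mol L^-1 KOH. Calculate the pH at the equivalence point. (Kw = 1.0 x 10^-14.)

n(HN3) = 0.1479 x 0.02503 = 0.003702 mol; V(KOH) at equivalence = 0.003702/0.1865 = 0.01985 L.
At equivalence all the acid is converted to N3-; total volume = 0.02503 + 0.01985 = 0.04488 L, so [N3-] = 0.003702/0.04488 = 0.08249 M.
Kb = Kw/Ka = 1.0e-14 / 1.9 x 10^-5 = 5.26e-10.
[OH^-] = sqrt(Kb x [N3-]) = sqrt(5.26e-10 x 0.08249) = 6.59e-6 M.
pOH = 5.18, so pH = 14.00 - 5.18 = 8.82.

8.82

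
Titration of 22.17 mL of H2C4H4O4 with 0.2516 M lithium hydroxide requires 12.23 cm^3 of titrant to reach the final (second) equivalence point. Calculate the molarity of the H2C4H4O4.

n(LiOH) = 0.2516 x 0.01223 = 0.003077 mol.
At the final (second) equivalence point, 2 mol OH^- react per mol H2C4H4O4, so n(H2C4H4O4) = 0.003077 / 2 = 0.001539 mol.
[H2C4H4O4] = 0.001539 / 0.02217 L = 0.0694 M.

0.0694 M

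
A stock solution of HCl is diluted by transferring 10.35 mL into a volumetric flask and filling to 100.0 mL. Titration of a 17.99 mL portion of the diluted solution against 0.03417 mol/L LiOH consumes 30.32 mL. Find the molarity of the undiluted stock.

0.556 M

n(LiOH) = 0.03417 x 0.03032 = 0.001036 mol.
n(HCl) in the aliquot = 0.001036 mol.
[diluted HCl] = 0.001036 / 0.01799 = 0.05759 M.
Dilution factor = 100.0/10.35 = 9.662, so [stock] = 0.05759 x 9.662 = 0.556 M.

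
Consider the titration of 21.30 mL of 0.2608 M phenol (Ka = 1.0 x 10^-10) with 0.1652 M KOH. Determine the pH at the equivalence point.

n(C6H5OH) = 0.2608 x 0.02130 = 0.005555 mol; V(KOH) at equivalence = 0.005555/0.1652 = 0.03363 L.
At equivalence all the acid is converted to C6H5O-; total volume = 0.02130 + 0.03363 = 0.05493 L, so [C6H5O-] = 0.005555/0.05493 = 0.1011 M.
Kb = Kw/Ka = 1.0e-14 / 1.0 x 10^-10 = 0.000100.
[OH^-] = sqrt(Kb x [C6H5O-]) = sqrt(0.000100 x 0.1011) = 0.00318 M.
pOH = 2.50, so pH = 14.00 - 2.50 = 11.50.

11.50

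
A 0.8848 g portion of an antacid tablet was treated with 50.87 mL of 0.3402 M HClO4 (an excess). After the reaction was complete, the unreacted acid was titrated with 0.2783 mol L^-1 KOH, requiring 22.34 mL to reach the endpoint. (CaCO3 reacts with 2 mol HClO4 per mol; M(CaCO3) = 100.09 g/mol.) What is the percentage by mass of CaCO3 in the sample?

Total n(HClO4) added = 0.3402 x 0.05087 = 0.01731 mol.
n(KOH) used = 0.2783 x 0.02234 = 0.006217 mol, which equals the excess n(HClO4).
So n(HClO4) consumed by the sample = 0.01731 - 0.006217 = 0.01109 mol.
n(CaCO3) = 0.01109 / 2 = 0.005544 mol.
mass CaCO3 = 0.005544 x 100.09 = 0.5549 g, so %CaCO3 = 0.5549/0.8848 x 100 = 62.7%.

62.7%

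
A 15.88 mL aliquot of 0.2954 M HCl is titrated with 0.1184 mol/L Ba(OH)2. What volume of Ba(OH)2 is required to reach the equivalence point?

n(HCl) = 0.2954 mol/L x 0.01588 L = 0.004691 mol.
The neutralisation is 2 HCl : 1 Ba(OH)2, so n(Ba(OH)2) = 0.004691 x 1/2 = 0.002345 mol.
V(Ba(OH)2) = 0.002345 / 0.1184 = 0.01981 L = 19.8 mL.

19.8 mL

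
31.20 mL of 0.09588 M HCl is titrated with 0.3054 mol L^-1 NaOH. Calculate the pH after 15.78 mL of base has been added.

n(acid) = 0.09588 x 0.03120 = 0.002991 mol; n(NaOH) added = 0.3054 x 0.01578 = 0.004819 mol.
Base is in excess by 0.004819 - 0.002991 = 0.001828 mol in a total volume of 0.04698 L.
[OH^-] = 0.001828/0.04698 = 0.03890 M, so pOH = 1.41 and pH = 14.00 - 1.41 = 12.59.

12.59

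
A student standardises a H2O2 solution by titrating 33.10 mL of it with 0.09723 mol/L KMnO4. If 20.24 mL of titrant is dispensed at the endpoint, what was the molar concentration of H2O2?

n(KMnO4) = 0.09723 x 0.02024 = 0.001968 mol.
From the balanced equation, 2 mol KMnO4 reacts with 5 mol H2O2, so n(H2O2) = 0.001968 x 5/2 = 0.004920 mol.
[H2O2] = 0.004920 / 0.03310 L = 0.149 M.

0.149 M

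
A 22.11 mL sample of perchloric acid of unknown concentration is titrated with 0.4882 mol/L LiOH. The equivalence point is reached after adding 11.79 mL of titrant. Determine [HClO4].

0.260 M

n(LiOH) delivered = 0.4882 x 0.01179 = 0.005756 mol.
For a 1:1 reaction, n(HClO4) = 0.005756 mol.
[HClO4] = 0.005756 mol / 0.02211 L = 0.260 M.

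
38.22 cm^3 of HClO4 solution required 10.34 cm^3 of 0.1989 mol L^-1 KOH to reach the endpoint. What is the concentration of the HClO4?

0.0538 M

n(KOH) delivered = 0.1989 x 0.01034 = 0.002057 mol.
For a 1:1 reaction, n(HClO4) = 0.002057 mol.
[HClO4] = 0.002057 mol / 0.03822 L = 0.0538 M.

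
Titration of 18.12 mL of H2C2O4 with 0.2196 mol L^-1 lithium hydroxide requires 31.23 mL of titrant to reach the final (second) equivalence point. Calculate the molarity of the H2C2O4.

n(LiOH) = 0.2196 x 0.03123 = 0.006858 mol.
At the final (second) equivalence point, 2 mol OH^- react per mol H2C2O4, so n(H2C2O4) = 0.006858 / 2 = 0.003429 mol.
[H2C2O4] = 0.003429 / 0.01812 L = 0.189 M.

0.189 M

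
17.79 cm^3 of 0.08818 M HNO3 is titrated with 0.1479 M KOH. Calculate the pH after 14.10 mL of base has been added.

n(acid) = 0.08818 x 0.01779 = 0.001569 mol; n(KOH) added = 0.1479 x 0.01410 = 0.002085 mol.
Base is in excess by 0.002085 - 0.001569 = 0.0005167 mol in a total volume of 0.03189 L.
[OH^-] = 0.0005167/0.03189 = 0.01620 M, so pOH = 1.79 and pH = 14.00 - 1.79 = 12.21.

12.21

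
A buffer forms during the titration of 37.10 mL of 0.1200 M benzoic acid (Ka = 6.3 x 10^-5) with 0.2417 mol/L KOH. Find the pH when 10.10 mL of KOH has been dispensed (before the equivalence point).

4.28

Initial n(C6H5COOH) = 0.1200 x 0.03710 = 0.004452 mol.
n(KOH) added = 0.2417 x 0.01010 = 0.002441 mol, converting that many moles of C6H5COOH to C6H5COO-.
Remaining n(C6H5COOH) = 0.002011 mol; n(C6H5COO-) = 0.002441 mol.
By Henderson-Hasselbalch, pH = pKa + log([A^-]/[HA]) = 4.20 + log(0.002441/0.002011) = 4.20 + (+0.08) = 4.28.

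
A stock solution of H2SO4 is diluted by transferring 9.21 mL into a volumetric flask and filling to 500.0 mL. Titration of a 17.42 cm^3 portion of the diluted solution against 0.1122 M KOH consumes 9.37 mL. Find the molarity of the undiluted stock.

n(KOH) = 0.1122 x 0.009370 = 0.001051 mol.
n(H2SO4) in the aliquot = 0.001051 x 1/2 = 0.0005257 mol.
[diluted H2SO4] = 0.0005257 / 0.01742 = 0.03018 M.
Dilution factor = 500.0/9.210 = 54.29, so [stock] = 0.03018 x 54.29 = 1.64 M.

1.64 M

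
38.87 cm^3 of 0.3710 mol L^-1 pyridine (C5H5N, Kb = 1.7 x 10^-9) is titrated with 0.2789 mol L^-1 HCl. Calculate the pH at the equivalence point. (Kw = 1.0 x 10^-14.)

n(C5H5N) = 0.3710 x 0.03887 = 0.01442 mol; V(HCl) at equivalence = 0.01442/0.2789 = 0.05171 L.
At equivalence the base is fully converted to C5H5NH+; total volume = 0.09058 L, so [C5H5NH+] = 0.01442/0.09058 = 0.1592 M.
Ka(C5H5NH+) = Kw/Kb = 1.0e-14 / 1.7 x 10^-9 = 5.88e-6.
[H^+] = sqrt(Ka x [C5H5NH+]) = sqrt(5.88e-6 x 0.1592) = 0.000968 M.
pH = -log(0.000968) = 3.01.

3.01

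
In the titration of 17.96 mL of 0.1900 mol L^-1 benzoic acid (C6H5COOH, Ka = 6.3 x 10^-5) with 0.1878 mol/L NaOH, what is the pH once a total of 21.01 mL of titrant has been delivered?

n(acid) = 0.1900 x 0.01796 = 0.003412 mol; n(NaOH) added = 0.1878 x 0.02101 = 0.003946 mol.
Base is in excess by 0.003946 - 0.003412 = 0.0005333 mol in a total volume of 0.03897 L.
[OH^-] = 0.0005333/0.03897 = 0.01368 M, so pOH = 1.86 and pH = 14.00 - 1.86 = 12.14.

12.14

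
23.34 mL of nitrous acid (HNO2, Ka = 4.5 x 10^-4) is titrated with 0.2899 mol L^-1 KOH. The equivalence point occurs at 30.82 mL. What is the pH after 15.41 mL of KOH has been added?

3.35

15.41 mL is exactly half the equivalence volume (30.82/2), i.e. the half-equivalence point.
There, n(HA) = n(A^-), so pH = pKa = -log(4.5 x 10^-4) = 3.35.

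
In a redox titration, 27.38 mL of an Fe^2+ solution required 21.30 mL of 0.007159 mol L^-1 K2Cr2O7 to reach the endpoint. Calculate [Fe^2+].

n(K2Cr2O7) = 0.007159 x 0.02130 = 0.0001525 mol.
From the balanced equation, 1 mol K2Cr2O7 reacts with 6 mol Fe^2+, so n(Fe^2+) = 0.0001525 x 6/1 = 0.0009149 mol.
[Fe^2+] = 0.0009149 / 0.02738 L = 0.0334 M.

0.0334 M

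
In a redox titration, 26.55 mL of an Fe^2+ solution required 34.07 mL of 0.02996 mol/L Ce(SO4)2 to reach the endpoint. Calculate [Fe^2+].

0.0384 M

n(Ce(SO4)2) = 0.02996 x 0.03407 = 0.001021 mol.
From the balanced equation, 1 mol Ce(SO4)2 reacts with 1 mol Fe^2+, so n(Fe^2+) = 0.001021 x 1/1 = 0.001021 mol.
[Fe^2+] = 0.001021 / 0.02655 L = 0.0384 M.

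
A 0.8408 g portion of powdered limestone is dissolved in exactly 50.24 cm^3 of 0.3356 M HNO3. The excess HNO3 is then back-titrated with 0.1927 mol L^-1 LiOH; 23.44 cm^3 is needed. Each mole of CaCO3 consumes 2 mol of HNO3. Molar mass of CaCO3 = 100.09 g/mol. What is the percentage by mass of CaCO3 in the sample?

Total n(HNO3) added = 0.3356 x 0.05024 = 0.01686 mol.
n(LiOH) used = 0.1927 x 0.02344 = 0.004517 mol, which equals the excess n(HNO3).
So n(HNO3) consumed by the sample = 0.01686 - 0.004517 = 0.01234 mol.
n(CaCO3) = 0.01234 / 2 = 0.006172 mol.
mass CaCO3 = 0.006172 x 100.09 = 0.6177 g, so %CaCO3 = 0.6177/0.8408 x 100 = 73.5%.

73.5%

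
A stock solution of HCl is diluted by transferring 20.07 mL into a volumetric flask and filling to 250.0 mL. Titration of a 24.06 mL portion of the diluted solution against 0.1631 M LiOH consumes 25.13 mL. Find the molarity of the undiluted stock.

2.12 M

n(LiOH) = 0.1631 x 0.02513 = 0.004099 mol.
n(HCl) in the aliquot = 0.004099 mol.
[diluted HCl] = 0.004099 / 0.02406 = 0.1704 M.
Dilution factor = 250.0/20.07 = 12.46, so [stock] = 0.1704 x 12.46 = 2.12 M.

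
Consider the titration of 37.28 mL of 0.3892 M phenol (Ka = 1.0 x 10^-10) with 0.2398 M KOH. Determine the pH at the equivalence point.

11.59

n(C6H5OH) = 0.3892 x 0.03728 = 0.01451 mol; V(KOH) at equivalence = 0.01451/0.2398 = 0.06051 L.
At equivalence all the acid is converted to C6H5O-; total volume = 0.03728 + 0.06051 = 0.09779 L, so [C6H5O-] = 0.01451/0.09779 = 0.1484 M.
Kb = Kw/Ka = 1.0e-14 / 1.0 x 10^-10 = 0.000100.
[OH^-] = sqrt(Kb x [C6H5O-]) = sqrt(0.000100 x 0.1484) = 0.00385 M.
pOH = 2.41, so pH = 14.00 - 2.41 = 11.59.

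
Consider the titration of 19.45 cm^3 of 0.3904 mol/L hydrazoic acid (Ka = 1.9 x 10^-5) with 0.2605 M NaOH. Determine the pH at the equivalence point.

n(HN3) = 0.3904 x 0.01945 = 0.007593 mol; V(NaOH) at equivalence = 0.007593/0.2605 = 0.02915 L.
At equivalence all the acid is converted to N3-; total volume = 0.01945 + 0.02915 = 0.04860 L, so [N3-] = 0.007593/0.04860 = 0.1562 M.
Kb = Kw/Ka = 1.0e-14 / 1.9 x 10^-5 = 5.26e-10.
[OH^-] = sqrt(Kb x [N3-]) = sqrt(5.26e-10 x 0.1562) = 9.07e-6 M.
pOH = 5.04, so pH = 14.00 - 5.04 = 8.96.

8.96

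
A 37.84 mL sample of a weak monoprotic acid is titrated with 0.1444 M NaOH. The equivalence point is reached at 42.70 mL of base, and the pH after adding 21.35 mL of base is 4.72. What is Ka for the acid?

21.35 mL is half of the equivalence volume, so this is the half-equivalence point where [HA] = [A^-].
At half-equivalence pH = pKa, so pKa = 4.72.
Ka = 10^(-4.72) = 1.9 x 10^-5.

1.9 x 10^-5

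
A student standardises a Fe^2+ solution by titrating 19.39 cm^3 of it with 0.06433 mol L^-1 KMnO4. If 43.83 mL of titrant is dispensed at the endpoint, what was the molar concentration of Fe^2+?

0.727 M

n(KMnO4) = 0.06433 x 0.04383 = 0.002820 mol.
From the balanced equation, 1 mol KMnO4 reacts with 5 mol Fe^2+, so n(Fe^2+) = 0.002820 x 5/1 = 0.01410 mol.
[Fe^2+] = 0.01410 / 0.01939 L = 0.727 M.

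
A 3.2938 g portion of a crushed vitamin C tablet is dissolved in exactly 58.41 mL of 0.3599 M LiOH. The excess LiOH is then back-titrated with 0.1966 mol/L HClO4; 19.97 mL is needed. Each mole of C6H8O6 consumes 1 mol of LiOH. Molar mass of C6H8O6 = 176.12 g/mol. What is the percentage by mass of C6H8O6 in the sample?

Total n(LiOH) added = 0.3599 x 0.05841 = 0.02102 mol.
n(HClO4) used = 0.1966 x 0.01997 = 0.003926 mol, which equals the excess n(LiOH).
So n(LiOH) consumed by the sample = 0.02102 - 0.003926 = 0.01710 mol.
n(C6H8O6) = 0.01710 / 1 = 0.01710 mol.
mass C6H8O6 = 0.01710 x 176.12 = 3.011 g, so %C6H8O6 = 3.011/3.2938 x 100 = 91.4%.

91.4%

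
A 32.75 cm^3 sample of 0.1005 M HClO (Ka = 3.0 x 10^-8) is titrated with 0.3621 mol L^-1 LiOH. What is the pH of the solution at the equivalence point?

10.21

n(HClO) = 0.1005 x 0.03275 = 0.003291 mol; V(LiOH) at equivalence = 0.003291/0.3621 = 0.009090 L.
At equivalence all the acid is converted to ClO-; total volume = 0.03275 + 0.009090 = 0.04184 L, so [ClO-] = 0.003291/0.04184 = 0.07867 M.
Kb = Kw/Ka = 1.0e-14 / 3.0 x 10^-8 = 3.33e-7.
[OH^-] = sqrt(Kb x [ClO-]) = sqrt(3.33e-7 x 0.07867) = 0.000162 M.
pOH = 3.79, so pH = 14.00 - 3.79 = 10.21.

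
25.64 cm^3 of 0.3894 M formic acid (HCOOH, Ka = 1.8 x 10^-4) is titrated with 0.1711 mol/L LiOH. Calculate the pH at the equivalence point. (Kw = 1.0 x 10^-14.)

8.41

n(HCOOH) = 0.3894 x 0.02564 = 0.009984 mol; V(LiOH) at equivalence = 0.009984/0.1711 = 0.05835 L.
At equivalence all the acid is converted to HCOO-; total volume = 0.02564 + 0.05835 = 0.08399 L, so [HCOO-] = 0.009984/0.08399 = 0.1189 M.
Kb = Kw/Ka = 1.0e-14 / 1.8 x 10^-4 = 5.56e-11.
[OH^-] = sqrt(Kb x [HCOO-]) = sqrt(5.56e-11 x 0.1189) = 2.57e-6 M.
pOH = 5.59, so pH = 14.00 - 5.59 = 8.41.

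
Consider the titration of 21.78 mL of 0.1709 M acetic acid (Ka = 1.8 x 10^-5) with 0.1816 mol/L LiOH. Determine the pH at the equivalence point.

n(CH3COOH) = 0.1709 x 0.02178 = 0.003722 mol; V(LiOH) at equivalence = 0.003722/0.1816 = 0.02050 L.
At equivalence all the acid is converted to CH3COO-; total volume = 0.02178 + 0.02050 = 0.04228 L, so [CH3COO-] = 0.003722/0.04228 = 0.08804 M.
Kb = Kw/Ka = 1.0e-14 / 1.8 x 10^-5 = 5.56e-10.
[OH^-] = sqrt(Kb x [CH3COO-]) = sqrt(5.56e-10 x 0.08804) = 6.99e-6 M.
pOH = 5.16, so pH = 14.00 - 5.16 = 8.84.

8.84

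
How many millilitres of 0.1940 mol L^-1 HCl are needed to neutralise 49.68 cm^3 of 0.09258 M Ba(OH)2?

n(Ba(OH)2) = 0.09258 mol/L x 0.04968 L = 0.004599 mol.
The neutralisation is 1 Ba(OH)2 : 2 HCl, so n(HCl) = 0.004599 x 2/1 = 0.009199 mol.
V(HCl) = 0.009199 / 0.1940 = 0.04742 L = 47.4 mL.

47.4 mL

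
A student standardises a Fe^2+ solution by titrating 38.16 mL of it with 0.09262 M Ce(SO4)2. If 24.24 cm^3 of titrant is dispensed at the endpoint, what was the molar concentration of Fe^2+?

n(Ce(SO4)2) = 0.09262 x 0.02424 = 0.002245 mol.
From the balanced equation, 1 mol Ce(SO4)2 reacts with 1 mol Fe^2+, so n(Fe^2+) = 0.002245 x 1/1 = 0.002245 mol.
[Fe^2+] = 0.002245 / 0.03816 L = 0.0588 M.

0.0588 M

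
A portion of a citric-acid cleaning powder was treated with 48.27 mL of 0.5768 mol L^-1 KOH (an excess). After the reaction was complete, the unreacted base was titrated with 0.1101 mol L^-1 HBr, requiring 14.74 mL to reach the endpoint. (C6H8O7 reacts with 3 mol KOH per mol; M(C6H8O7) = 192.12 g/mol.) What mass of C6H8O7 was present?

1.68 g

Total n(KOH) added = 0.5768 x 0.04827 = 0.02784 mol.
n(HBr) used = 0.1101 x 0.01474 = 0.001623 mol, which equals the excess n(KOH).
So n(KOH) consumed by the sample = 0.02784 - 0.001623 = 0.02622 mol.
n(C6H8O7) = 0.02622 / 3 = 0.008740 mol.
mass = 0.008740 mol x 192.12 g/mol = 1.68 g.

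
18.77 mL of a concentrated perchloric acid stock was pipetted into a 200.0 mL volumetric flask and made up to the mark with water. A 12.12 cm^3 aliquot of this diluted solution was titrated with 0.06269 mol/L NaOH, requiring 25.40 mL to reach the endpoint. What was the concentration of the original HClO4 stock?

n(NaOH) = 0.06269 x 0.02540 = 0.001592 mol.
n(HClO4) in the aliquot = 0.001592 mol.
[diluted HClO4] = 0.001592 / 0.01212 = 0.1314 M.
Dilution factor = 200.0/18.77 = 10.66, so [stock] = 0.1314 x 10.66 = 1.40 M.

1.40 M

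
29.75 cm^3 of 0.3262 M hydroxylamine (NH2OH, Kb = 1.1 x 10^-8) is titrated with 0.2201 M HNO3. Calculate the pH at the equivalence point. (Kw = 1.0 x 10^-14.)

n(NH2OH) = 0.3262 x 0.02975 = 0.009704 mol; V(HNO3) at equivalence = 0.009704/0.2201 = 0.04409 L.
At equivalence the base is fully converted to NH3OH+; total volume = 0.07384 L, so [NH3OH+] = 0.009704/0.07384 = 0.1314 M.
Ka(NH3OH+) = Kw/Kb = 1.0e-14 / 1.1 x 10^-8 = 9.09e-7.
[H^+] = sqrt(Ka x [NH3OH+]) = sqrt(9.09e-7 x 0.1314) = 0.000346 M.
pH = -log(0.000346) = 3.46.

3.46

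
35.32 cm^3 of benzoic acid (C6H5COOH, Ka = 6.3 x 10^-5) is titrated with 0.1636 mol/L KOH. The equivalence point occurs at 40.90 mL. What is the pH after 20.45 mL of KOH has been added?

4.20

20.45 mL is exactly half the equivalence volume (40.90/2), i.e. the half-equivalence point.
There, n(HA) = n(A^-), so pH = pKa = -log(6.3 x 10^-5) = 4.20.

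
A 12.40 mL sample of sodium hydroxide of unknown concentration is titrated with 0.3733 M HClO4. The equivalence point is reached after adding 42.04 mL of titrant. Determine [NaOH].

n(HClO4) delivered = 0.3733 x 0.04204 = 0.01569 mol.
For a 1:1 reaction, n(NaOH) = 0.01569 mol.
[NaOH] = 0.01569 mol / 0.01240 L = 1.27 M.

1.27 M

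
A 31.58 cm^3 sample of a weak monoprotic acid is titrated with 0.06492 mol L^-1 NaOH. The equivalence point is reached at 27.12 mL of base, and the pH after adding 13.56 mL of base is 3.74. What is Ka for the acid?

13.56 mL is half of the equivalence volume, so this is the half-equivalence point where [HA] = [A^-].
At half-equivalence pH = pKa, so pKa = 3.74.
Ka = 10^(-3.74) = 1.8 x 10^-4.

1.8 x 10^-4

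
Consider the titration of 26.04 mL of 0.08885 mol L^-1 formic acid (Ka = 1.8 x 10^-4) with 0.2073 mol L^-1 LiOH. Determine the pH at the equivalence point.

8.27

n(HCOOH) = 0.08885 x 0.02604 = 0.002314 mol; V(LiOH) at equivalence = 0.002314/0.2073 = 0.01116 L.
At equivalence all the acid is converted to HCOO-; total volume = 0.02604 + 0.01116 = 0.03720 L, so [HCOO-] = 0.002314/0.03720 = 0.06219 M.
Kb = Kw/Ka = 1.0e-14 / 1.8 x 10^-4 = 5.56e-11.
[OH^-] = sqrt(Kb x [HCOO-]) = sqrt(5.56e-11 x 0.06219) = 1.86e-6 M.
pOH = 5.73, so pH = 14.00 - 5.73 = 8.27.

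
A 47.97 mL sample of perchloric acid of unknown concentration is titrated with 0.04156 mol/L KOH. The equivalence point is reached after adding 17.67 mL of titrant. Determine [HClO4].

0.0153 M

n(KOH) delivered = 0.04156 x 0.01767 = 0.0007344 mol.
For a 1:1 reaction, n(HClO4) = 0.0007344 mol.
[HClO4] = 0.0007344 mol / 0.04797 L = 0.0153 M.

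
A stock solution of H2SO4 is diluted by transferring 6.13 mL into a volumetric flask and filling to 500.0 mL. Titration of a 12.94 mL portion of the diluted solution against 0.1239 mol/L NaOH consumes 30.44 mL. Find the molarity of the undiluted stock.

11.9 M

n(NaOH) = 0.1239 x 0.03044 = 0.003772 mol.
n(H2SO4) in the aliquot = 0.003772 x 1/2 = 0.001886 mol.
[diluted H2SO4] = 0.001886 / 0.01294 = 0.1457 M.
Dilution factor = 500.0/6.130 = 81.57, so [stock] = 0.1457 x 81.57 = 11.9 M.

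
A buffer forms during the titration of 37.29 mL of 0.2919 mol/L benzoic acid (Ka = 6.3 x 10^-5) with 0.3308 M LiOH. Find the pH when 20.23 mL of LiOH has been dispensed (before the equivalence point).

Initial n(C6H5COOH) = 0.2919 x 0.03729 = 0.01088 mol.
n(LiOH) added = 0.3308 x 0.02023 = 0.006692 mol, converting that many moles of C6H5COOH to C6H5COO-.
Remaining n(C6H5COOH) = 0.004193 mol; n(C6H5COO-) = 0.006692 mol.
By Henderson-Hasselbalch, pH = pKa + log([A^-]/[HA]) = 4.20 + log(0.006692/0.004193) = 4.20 + (+0.20) = 4.40.

4.40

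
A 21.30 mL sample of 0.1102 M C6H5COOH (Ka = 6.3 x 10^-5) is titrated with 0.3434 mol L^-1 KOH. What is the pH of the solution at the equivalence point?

8.56

n(C6H5COOH) = 0.1102 x 0.02130 = 0.002347 mol; V(KOH) at equivalence = 0.002347/0.3434 = 0.006835 L.
At equivalence all the acid is converted to C6H5COO-; total volume = 0.02130 + 0.006835 = 0.02814 L, so [C6H5COO-] = 0.002347/0.02814 = 0.08343 M.
Kb = Kw/Ka = 1.0e-14 / 6.3 x 10^-5 = 1.59e-10.
[OH^-] = sqrt(Kb x [C6H5COO-]) = sqrt(1.59e-10 x 0.08343) = 3.64e-6 M.
pOH = 5.44, so pH = 14.00 - 5.44 = 8.56.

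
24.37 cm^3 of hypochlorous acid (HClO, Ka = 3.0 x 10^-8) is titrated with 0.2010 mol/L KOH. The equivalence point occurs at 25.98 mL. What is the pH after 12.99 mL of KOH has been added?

7.52

12.99 mL is exactly half the equivalence volume (25.98/2), i.e. the half-equivalence point.
There, n(HA) = n(A^-), so pH = pKa = -log(3.0 x 10^-8) = 7.52.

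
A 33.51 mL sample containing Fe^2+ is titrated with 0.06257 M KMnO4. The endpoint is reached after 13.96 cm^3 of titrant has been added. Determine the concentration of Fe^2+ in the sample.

n(KMnO4) = 0.06257 x 0.01396 = 0.0008735 mol.
From the balanced equation, 1 mol KMnO4 reacts with 5 mol Fe^2+, so n(Fe^2+) = 0.0008735 x 5/1 = 0.004367 mol.
[Fe^2+] = 0.004367 / 0.03351 L = 0.130 M.

0.130 M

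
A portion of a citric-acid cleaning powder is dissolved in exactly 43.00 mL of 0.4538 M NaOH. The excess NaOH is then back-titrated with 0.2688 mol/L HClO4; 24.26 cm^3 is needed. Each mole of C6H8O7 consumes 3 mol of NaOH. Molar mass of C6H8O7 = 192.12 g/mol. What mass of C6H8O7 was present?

Total n(NaOH) added = 0.4538 x 0.04300 = 0.01951 mol.
n(HClO4) used = 0.2688 x 0.02426 = 0.006521 mol, which equals the excess n(NaOH).
So n(NaOH) consumed by the sample = 0.01951 - 0.006521 = 0.01299 mol.
n(C6H8O7) = 0.01299 / 3 = 0.004331 mol.
mass = 0.004331 mol x 192.12 g/mol = 0.832 g.

0.832 g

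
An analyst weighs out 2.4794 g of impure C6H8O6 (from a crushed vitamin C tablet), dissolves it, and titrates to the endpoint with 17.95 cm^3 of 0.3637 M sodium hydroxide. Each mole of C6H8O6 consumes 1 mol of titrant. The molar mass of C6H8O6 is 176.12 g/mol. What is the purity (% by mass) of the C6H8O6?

46.4%

n(NaOH) = 0.3637 x 0.01795 = 0.006528 mol.
n(C6H8O6) = 0.006528 / 1 = 0.006528 mol.
mass of C6H8O6 = 0.006528 x 176.12 = 1.150 g.
% purity = 1.150 / 2.4794 x 100 = 46.4%.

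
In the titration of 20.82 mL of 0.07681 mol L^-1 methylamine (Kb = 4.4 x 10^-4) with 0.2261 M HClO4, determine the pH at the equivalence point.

n(CH3NH2) = 0.07681 x 0.02082 = 0.001599 mol; V(HClO4) at equivalence = 0.001599/0.2261 = 0.007073 L.
At equivalence the base is fully converted to CH3NH3+; total volume = 0.02789 L, so [CH3NH3+] = 0.001599/0.02789 = 0.05733 M.
Ka(CH3NH3+) = Kw/Kb = 1.0e-14 / 4.4 x 10^-4 = 2.27e-11.
[H^+] = sqrt(Ka x [CH3NH3+]) = sqrt(2.27e-11 x 0.05733) = 1.14e-6 M.
pH = -log(1.14e-6) = 5.94.

5.94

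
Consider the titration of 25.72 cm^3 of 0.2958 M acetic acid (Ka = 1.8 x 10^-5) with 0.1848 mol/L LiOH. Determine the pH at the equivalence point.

8.90

n(CH3COOH) = 0.2958 x 0.02572 = 0.007608 mol; V(LiOH) at equivalence = 0.007608/0.1848 = 0.04117 L.
At equivalence all the acid is converted to CH3COO-; total volume = 0.02572 + 0.04117 = 0.06689 L, so [CH3COO-] = 0.007608/0.06689 = 0.1137 M.
Kb = Kw/Ka = 1.0e-14 / 1.8 x 10^-5 = 5.56e-10.
[OH^-] = sqrt(Kb x [CH3COO-]) = sqrt(5.56e-10 x 0.1137) = 7.95e-6 M.
pOH = 5.10, so pH = 14.00 - 5.10 = 8.90.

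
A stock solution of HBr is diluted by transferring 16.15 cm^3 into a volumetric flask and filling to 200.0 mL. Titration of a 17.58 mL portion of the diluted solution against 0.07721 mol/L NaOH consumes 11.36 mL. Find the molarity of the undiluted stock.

0.618 M

n(NaOH) = 0.07721 x 0.01136 = 0.0008771 mol.
n(HBr) in the aliquot = 0.0008771 mol.
[diluted HBr] = 0.0008771 / 0.01758 = 0.04989 M.
Dilution factor = 200.0/16.15 = 12.38, so [stock] = 0.04989 x 12.38 = 0.618 M.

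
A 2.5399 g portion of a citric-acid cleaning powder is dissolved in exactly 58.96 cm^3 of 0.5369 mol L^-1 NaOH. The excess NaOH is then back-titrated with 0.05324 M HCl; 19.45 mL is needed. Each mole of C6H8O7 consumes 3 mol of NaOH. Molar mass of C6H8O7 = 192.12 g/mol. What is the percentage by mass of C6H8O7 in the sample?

77.2%

Total n(NaOH) added = 0.5369 x 0.05896 = 0.03166 mol.
n(HCl) used = 0.05324 x 0.01945 = 0.001036 mol, which equals the excess n(NaOH).
So n(NaOH) consumed by the sample = 0.03166 - 0.001036 = 0.03062 mol.
n(C6H8O7) = 0.03062 / 3 = 0.01021 mol.
mass C6H8O7 = 0.01021 x 192.12 = 1.961 g, so %C6H8O7 = 1.961/2.5399 x 100 = 77.2%.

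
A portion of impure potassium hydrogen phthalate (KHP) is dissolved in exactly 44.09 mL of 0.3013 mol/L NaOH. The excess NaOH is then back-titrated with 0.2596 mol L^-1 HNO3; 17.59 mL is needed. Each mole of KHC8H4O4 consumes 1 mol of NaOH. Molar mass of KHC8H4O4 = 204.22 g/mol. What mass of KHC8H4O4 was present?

1.78 g

Total n(NaOH) added = 0.3013 x 0.04409 = 0.01328 mol.
n(HNO3) used = 0.2596 x 0.01759 = 0.004566 mol, which equals the excess n(NaOH).
So n(NaOH) consumed by the sample = 0.01328 - 0.004566 = 0.008718 mol.
n(KHC8H4O4) = 0.008718 / 1 = 0.008718 mol.
mass = 0.008718 mol x 204.22 g/mol = 1.78 g.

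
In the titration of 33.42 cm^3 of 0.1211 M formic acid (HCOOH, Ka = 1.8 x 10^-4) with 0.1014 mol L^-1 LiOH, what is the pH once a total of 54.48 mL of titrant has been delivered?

12.23

n(acid) = 0.1211 x 0.03342 = 0.004047 mol; n(LiOH) added = 0.1014 x 0.05448 = 0.005524 mol.
Base is in excess by 0.005524 - 0.004047 = 0.001477 mol in a total volume of 0.08790 L.
[OH^-] = 0.001477/0.08790 = 0.01680 M, so pOH = 1.77 and pH = 14.00 - 1.77 = 12.23.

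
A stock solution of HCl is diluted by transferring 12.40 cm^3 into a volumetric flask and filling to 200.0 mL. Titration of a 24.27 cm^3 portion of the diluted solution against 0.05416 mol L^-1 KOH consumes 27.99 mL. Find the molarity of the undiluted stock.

n(KOH) = 0.05416 x 0.02799 = 0.001516 mol.
n(HCl) in the aliquot = 0.001516 mol.
[diluted HCl] = 0.001516 / 0.02427 = 0.06246 M.
Dilution factor = 200.0/12.40 = 16.13, so [stock] = 0.06246 x 16.13 = 1.01 M.

1.01 M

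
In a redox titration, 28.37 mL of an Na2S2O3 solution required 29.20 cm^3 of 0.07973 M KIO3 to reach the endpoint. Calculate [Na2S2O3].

n(KIO3) = 0.07973 x 0.02920 = 0.002328 mol.
From the balanced equation, 1 mol KIO3 reacts with 6 mol Na2S2O3, so n(Na2S2O3) = 0.002328 x 6/1 = 0.01397 mol.
[Na2S2O3] = 0.01397 / 0.02837 L = 0.492 M.

0.492 M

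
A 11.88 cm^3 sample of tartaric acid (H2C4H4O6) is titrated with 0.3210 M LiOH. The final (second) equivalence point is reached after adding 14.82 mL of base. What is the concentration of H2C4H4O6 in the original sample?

0.200 M

n(LiOH) = 0.3210 x 0.01482 = 0.004757 mol.
At the final (second) equivalence point, 2 mol OH^- react per mol H2C4H4O6, so n(H2C4H4O6) = 0.004757 / 2 = 0.002379 mol.
[H2C4H4O6] = 0.002379 / 0.01188 L = 0.200 M.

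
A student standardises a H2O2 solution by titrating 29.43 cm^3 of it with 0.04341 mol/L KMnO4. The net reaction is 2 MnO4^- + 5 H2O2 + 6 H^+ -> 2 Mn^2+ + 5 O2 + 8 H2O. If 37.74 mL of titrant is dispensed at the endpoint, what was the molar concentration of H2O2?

n(KMnO4) = 0.04341 x 0.03774 = 0.001638 mol.
From the balanced equation, 2 mol KMnO4 reacts with 5 mol H2O2, so n(H2O2) = 0.001638 x 5/2 = 0.004096 mol.
[H2O2] = 0.004096 / 0.02943 L = 0.139 M.

0.139 M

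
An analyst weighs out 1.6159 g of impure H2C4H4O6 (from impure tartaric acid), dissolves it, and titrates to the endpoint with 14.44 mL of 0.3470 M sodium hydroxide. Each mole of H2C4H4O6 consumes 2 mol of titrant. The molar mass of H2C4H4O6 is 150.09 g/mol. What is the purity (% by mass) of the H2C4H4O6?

n(NaOH) = 0.3470 x 0.01444 = 0.005011 mol.
n(H2C4H4O6) = 0.005011 / 2 = 0.002505 mol.
mass of H2C4H4O6 = 0.002505 x 150.09 = 0.3760 g.
% purity = 0.3760 / 1.6159 x 100 = 23.3%.

23.3%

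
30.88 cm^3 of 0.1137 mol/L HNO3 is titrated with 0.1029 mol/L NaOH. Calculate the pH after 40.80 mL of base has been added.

11.98

n(acid) = 0.1137 x 0.03088 = 0.003511 mol; n(NaOH) added = 0.1029 x 0.04080 = 0.004198 mol.
Base is in excess by 0.004198 - 0.003511 = 0.0006873 mol in a total volume of 0.07168 L.
[OH^-] = 0.0006873/0.07168 = 0.009588 M, so pOH = 2.02 and pH = 14.00 - 2.02 = 11.98.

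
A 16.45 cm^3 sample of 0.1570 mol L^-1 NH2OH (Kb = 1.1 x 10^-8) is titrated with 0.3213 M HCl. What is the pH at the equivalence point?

3.51

n(NH2OH) = 0.1570 x 0.01645 = 0.002583 mol; V(HCl) at equivalence = 0.002583/0.3213 = 0.008038 L.
At equivalence the base is fully converted to NH3OH+; total volume = 0.02449 L, so [NH3OH+] = 0.002583/0.02449 = 0.1055 M.
Ka(NH3OH+) = Kw/Kb = 1.0e-14 / 1.1 x 10^-8 = 9.09e-7.
[H^+] = sqrt(Ka x [NH3OH+]) = sqrt(9.09e-7 x 0.1055) = 0.000310 M.
pH = -log(0.000310) = 3.51.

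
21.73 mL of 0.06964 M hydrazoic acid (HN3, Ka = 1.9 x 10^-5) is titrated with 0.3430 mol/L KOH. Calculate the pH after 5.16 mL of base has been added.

n(acid) = 0.06964 x 0.02173 = 0.001513 mol; n(KOH) added = 0.3430 x 0.005160 = 0.001770 mol.
Base is in excess by 0.001770 - 0.001513 = 0.0002566 mol in a total volume of 0.02689 L.
[OH^-] = 0.0002566/0.02689 = 0.009543 M, so pOH = 2.02 and pH = 14.00 - 2.02 = 11.98.

11.98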